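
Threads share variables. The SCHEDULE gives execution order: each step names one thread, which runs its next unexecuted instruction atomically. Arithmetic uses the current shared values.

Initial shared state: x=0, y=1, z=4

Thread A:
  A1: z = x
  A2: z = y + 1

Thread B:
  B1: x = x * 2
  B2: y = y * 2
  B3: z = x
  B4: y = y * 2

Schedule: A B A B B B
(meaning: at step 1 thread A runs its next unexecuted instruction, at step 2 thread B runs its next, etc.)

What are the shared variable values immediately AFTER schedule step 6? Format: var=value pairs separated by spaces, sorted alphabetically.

Step 1: thread A executes A1 (z = x). Shared: x=0 y=1 z=0. PCs: A@1 B@0
Step 2: thread B executes B1 (x = x * 2). Shared: x=0 y=1 z=0. PCs: A@1 B@1
Step 3: thread A executes A2 (z = y + 1). Shared: x=0 y=1 z=2. PCs: A@2 B@1
Step 4: thread B executes B2 (y = y * 2). Shared: x=0 y=2 z=2. PCs: A@2 B@2
Step 5: thread B executes B3 (z = x). Shared: x=0 y=2 z=0. PCs: A@2 B@3
Step 6: thread B executes B4 (y = y * 2). Shared: x=0 y=4 z=0. PCs: A@2 B@4

Answer: x=0 y=4 z=0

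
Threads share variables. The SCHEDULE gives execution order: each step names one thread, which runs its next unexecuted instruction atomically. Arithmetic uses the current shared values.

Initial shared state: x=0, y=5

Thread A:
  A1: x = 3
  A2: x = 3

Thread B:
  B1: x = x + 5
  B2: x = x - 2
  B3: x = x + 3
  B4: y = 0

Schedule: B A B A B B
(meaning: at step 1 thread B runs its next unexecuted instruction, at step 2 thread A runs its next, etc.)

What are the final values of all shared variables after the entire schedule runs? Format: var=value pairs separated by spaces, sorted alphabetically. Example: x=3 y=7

Answer: x=6 y=0

Derivation:
Step 1: thread B executes B1 (x = x + 5). Shared: x=5 y=5. PCs: A@0 B@1
Step 2: thread A executes A1 (x = 3). Shared: x=3 y=5. PCs: A@1 B@1
Step 3: thread B executes B2 (x = x - 2). Shared: x=1 y=5. PCs: A@1 B@2
Step 4: thread A executes A2 (x = 3). Shared: x=3 y=5. PCs: A@2 B@2
Step 5: thread B executes B3 (x = x + 3). Shared: x=6 y=5. PCs: A@2 B@3
Step 6: thread B executes B4 (y = 0). Shared: x=6 y=0. PCs: A@2 B@4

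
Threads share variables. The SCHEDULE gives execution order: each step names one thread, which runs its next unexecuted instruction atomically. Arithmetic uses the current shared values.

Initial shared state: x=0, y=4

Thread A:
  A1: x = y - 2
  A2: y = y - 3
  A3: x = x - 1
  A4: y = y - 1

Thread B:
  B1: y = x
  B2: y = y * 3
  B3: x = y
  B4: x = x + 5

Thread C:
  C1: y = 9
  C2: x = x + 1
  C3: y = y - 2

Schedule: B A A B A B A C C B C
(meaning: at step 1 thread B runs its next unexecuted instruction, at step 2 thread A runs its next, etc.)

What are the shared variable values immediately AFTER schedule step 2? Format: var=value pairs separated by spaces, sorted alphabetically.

Answer: x=-2 y=0

Derivation:
Step 1: thread B executes B1 (y = x). Shared: x=0 y=0. PCs: A@0 B@1 C@0
Step 2: thread A executes A1 (x = y - 2). Shared: x=-2 y=0. PCs: A@1 B@1 C@0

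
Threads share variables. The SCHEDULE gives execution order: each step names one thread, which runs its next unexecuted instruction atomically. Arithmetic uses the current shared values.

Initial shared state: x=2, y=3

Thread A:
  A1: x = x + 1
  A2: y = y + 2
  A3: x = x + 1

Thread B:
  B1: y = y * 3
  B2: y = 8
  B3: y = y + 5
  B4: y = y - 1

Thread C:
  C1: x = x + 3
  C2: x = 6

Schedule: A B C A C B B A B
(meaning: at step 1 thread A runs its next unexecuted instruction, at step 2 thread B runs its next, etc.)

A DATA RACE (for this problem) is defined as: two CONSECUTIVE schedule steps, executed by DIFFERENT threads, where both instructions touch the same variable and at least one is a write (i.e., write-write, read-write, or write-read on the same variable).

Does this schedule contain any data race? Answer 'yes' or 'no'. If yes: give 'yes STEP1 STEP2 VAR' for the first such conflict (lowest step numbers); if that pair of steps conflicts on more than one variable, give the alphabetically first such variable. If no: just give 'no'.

Steps 1,2: A(r=x,w=x) vs B(r=y,w=y). No conflict.
Steps 2,3: B(r=y,w=y) vs C(r=x,w=x). No conflict.
Steps 3,4: C(r=x,w=x) vs A(r=y,w=y). No conflict.
Steps 4,5: A(r=y,w=y) vs C(r=-,w=x). No conflict.
Steps 5,6: C(r=-,w=x) vs B(r=-,w=y). No conflict.
Steps 6,7: same thread (B). No race.
Steps 7,8: B(r=y,w=y) vs A(r=x,w=x). No conflict.
Steps 8,9: A(r=x,w=x) vs B(r=y,w=y). No conflict.

Answer: no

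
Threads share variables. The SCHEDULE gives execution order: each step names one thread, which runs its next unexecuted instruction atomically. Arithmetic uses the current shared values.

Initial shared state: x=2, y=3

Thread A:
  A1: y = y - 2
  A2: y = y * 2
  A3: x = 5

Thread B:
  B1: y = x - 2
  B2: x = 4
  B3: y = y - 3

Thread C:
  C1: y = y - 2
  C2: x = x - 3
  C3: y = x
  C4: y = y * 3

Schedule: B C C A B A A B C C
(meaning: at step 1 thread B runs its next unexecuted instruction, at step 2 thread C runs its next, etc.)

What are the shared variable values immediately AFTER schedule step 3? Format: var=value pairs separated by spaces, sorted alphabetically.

Step 1: thread B executes B1 (y = x - 2). Shared: x=2 y=0. PCs: A@0 B@1 C@0
Step 2: thread C executes C1 (y = y - 2). Shared: x=2 y=-2. PCs: A@0 B@1 C@1
Step 3: thread C executes C2 (x = x - 3). Shared: x=-1 y=-2. PCs: A@0 B@1 C@2

Answer: x=-1 y=-2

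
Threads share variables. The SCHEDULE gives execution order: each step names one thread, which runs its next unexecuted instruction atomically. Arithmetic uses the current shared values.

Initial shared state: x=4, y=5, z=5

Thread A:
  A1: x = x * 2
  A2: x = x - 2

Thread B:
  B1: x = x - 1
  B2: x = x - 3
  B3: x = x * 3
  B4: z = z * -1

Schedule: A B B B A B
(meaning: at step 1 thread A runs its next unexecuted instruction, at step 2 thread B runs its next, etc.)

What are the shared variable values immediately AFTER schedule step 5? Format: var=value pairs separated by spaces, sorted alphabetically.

Answer: x=10 y=5 z=5

Derivation:
Step 1: thread A executes A1 (x = x * 2). Shared: x=8 y=5 z=5. PCs: A@1 B@0
Step 2: thread B executes B1 (x = x - 1). Shared: x=7 y=5 z=5. PCs: A@1 B@1
Step 3: thread B executes B2 (x = x - 3). Shared: x=4 y=5 z=5. PCs: A@1 B@2
Step 4: thread B executes B3 (x = x * 3). Shared: x=12 y=5 z=5. PCs: A@1 B@3
Step 5: thread A executes A2 (x = x - 2). Shared: x=10 y=5 z=5. PCs: A@2 B@3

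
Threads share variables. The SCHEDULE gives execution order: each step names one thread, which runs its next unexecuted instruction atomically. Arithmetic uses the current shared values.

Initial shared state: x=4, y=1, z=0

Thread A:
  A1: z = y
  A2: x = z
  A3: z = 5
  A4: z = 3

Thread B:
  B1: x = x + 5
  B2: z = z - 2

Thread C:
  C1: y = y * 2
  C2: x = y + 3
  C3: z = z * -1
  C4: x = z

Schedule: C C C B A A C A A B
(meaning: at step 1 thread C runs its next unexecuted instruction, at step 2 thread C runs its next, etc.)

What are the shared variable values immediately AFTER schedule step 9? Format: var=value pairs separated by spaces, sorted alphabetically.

Step 1: thread C executes C1 (y = y * 2). Shared: x=4 y=2 z=0. PCs: A@0 B@0 C@1
Step 2: thread C executes C2 (x = y + 3). Shared: x=5 y=2 z=0. PCs: A@0 B@0 C@2
Step 3: thread C executes C3 (z = z * -1). Shared: x=5 y=2 z=0. PCs: A@0 B@0 C@3
Step 4: thread B executes B1 (x = x + 5). Shared: x=10 y=2 z=0. PCs: A@0 B@1 C@3
Step 5: thread A executes A1 (z = y). Shared: x=10 y=2 z=2. PCs: A@1 B@1 C@3
Step 6: thread A executes A2 (x = z). Shared: x=2 y=2 z=2. PCs: A@2 B@1 C@3
Step 7: thread C executes C4 (x = z). Shared: x=2 y=2 z=2. PCs: A@2 B@1 C@4
Step 8: thread A executes A3 (z = 5). Shared: x=2 y=2 z=5. PCs: A@3 B@1 C@4
Step 9: thread A executes A4 (z = 3). Shared: x=2 y=2 z=3. PCs: A@4 B@1 C@4

Answer: x=2 y=2 z=3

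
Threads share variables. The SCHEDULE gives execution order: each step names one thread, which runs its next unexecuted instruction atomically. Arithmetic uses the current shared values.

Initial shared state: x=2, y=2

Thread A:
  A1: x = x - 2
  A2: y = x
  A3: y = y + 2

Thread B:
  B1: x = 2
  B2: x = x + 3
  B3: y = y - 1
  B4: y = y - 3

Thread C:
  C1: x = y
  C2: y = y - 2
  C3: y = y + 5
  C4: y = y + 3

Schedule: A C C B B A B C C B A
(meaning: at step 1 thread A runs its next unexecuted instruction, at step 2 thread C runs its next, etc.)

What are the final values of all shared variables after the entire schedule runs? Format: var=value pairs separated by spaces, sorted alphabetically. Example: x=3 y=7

Step 1: thread A executes A1 (x = x - 2). Shared: x=0 y=2. PCs: A@1 B@0 C@0
Step 2: thread C executes C1 (x = y). Shared: x=2 y=2. PCs: A@1 B@0 C@1
Step 3: thread C executes C2 (y = y - 2). Shared: x=2 y=0. PCs: A@1 B@0 C@2
Step 4: thread B executes B1 (x = 2). Shared: x=2 y=0. PCs: A@1 B@1 C@2
Step 5: thread B executes B2 (x = x + 3). Shared: x=5 y=0. PCs: A@1 B@2 C@2
Step 6: thread A executes A2 (y = x). Shared: x=5 y=5. PCs: A@2 B@2 C@2
Step 7: thread B executes B3 (y = y - 1). Shared: x=5 y=4. PCs: A@2 B@3 C@2
Step 8: thread C executes C3 (y = y + 5). Shared: x=5 y=9. PCs: A@2 B@3 C@3
Step 9: thread C executes C4 (y = y + 3). Shared: x=5 y=12. PCs: A@2 B@3 C@4
Step 10: thread B executes B4 (y = y - 3). Shared: x=5 y=9. PCs: A@2 B@4 C@4
Step 11: thread A executes A3 (y = y + 2). Shared: x=5 y=11. PCs: A@3 B@4 C@4

Answer: x=5 y=11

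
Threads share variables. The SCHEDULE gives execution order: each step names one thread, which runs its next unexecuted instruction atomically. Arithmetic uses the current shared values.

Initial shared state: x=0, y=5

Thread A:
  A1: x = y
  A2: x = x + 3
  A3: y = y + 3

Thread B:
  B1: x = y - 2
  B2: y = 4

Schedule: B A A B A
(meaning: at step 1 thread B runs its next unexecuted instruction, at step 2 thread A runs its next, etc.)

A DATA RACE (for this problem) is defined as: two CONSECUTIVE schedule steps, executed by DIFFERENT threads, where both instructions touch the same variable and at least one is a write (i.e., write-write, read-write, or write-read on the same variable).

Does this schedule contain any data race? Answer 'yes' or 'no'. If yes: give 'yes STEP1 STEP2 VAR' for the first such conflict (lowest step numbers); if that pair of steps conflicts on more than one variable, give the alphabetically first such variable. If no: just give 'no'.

Answer: yes 1 2 x

Derivation:
Steps 1,2: B(x = y - 2) vs A(x = y). RACE on x (W-W).
Steps 2,3: same thread (A). No race.
Steps 3,4: A(r=x,w=x) vs B(r=-,w=y). No conflict.
Steps 4,5: B(y = 4) vs A(y = y + 3). RACE on y (W-W).
First conflict at steps 1,2.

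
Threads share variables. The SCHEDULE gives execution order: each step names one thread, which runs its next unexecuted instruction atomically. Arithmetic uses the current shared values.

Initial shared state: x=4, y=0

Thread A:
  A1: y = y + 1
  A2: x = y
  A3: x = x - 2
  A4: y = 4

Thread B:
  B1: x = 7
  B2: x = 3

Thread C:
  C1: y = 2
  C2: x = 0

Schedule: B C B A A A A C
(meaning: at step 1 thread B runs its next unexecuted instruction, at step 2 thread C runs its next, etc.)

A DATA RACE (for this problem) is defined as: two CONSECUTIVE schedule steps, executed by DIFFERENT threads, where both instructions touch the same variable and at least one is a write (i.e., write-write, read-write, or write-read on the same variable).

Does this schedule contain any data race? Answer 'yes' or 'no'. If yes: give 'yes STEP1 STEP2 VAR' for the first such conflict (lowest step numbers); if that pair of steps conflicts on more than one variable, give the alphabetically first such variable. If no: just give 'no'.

Steps 1,2: B(r=-,w=x) vs C(r=-,w=y). No conflict.
Steps 2,3: C(r=-,w=y) vs B(r=-,w=x). No conflict.
Steps 3,4: B(r=-,w=x) vs A(r=y,w=y). No conflict.
Steps 4,5: same thread (A). No race.
Steps 5,6: same thread (A). No race.
Steps 6,7: same thread (A). No race.
Steps 7,8: A(r=-,w=y) vs C(r=-,w=x). No conflict.

Answer: no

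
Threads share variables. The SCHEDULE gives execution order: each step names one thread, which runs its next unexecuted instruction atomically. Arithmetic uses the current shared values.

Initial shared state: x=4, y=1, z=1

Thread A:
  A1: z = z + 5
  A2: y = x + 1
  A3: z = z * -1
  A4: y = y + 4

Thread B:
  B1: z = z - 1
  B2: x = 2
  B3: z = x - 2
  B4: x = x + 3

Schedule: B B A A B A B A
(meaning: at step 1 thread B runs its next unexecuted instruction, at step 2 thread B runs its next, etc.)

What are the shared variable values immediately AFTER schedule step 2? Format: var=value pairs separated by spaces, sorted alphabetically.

Step 1: thread B executes B1 (z = z - 1). Shared: x=4 y=1 z=0. PCs: A@0 B@1
Step 2: thread B executes B2 (x = 2). Shared: x=2 y=1 z=0. PCs: A@0 B@2

Answer: x=2 y=1 z=0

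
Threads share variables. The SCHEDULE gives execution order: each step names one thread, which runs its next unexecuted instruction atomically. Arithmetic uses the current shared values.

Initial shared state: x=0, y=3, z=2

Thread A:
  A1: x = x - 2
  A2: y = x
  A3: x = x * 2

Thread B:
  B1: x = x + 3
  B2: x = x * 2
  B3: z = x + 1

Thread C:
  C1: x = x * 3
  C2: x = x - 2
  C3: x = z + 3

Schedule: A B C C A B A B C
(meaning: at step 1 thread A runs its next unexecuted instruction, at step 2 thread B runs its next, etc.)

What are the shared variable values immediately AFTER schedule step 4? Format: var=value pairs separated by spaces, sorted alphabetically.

Step 1: thread A executes A1 (x = x - 2). Shared: x=-2 y=3 z=2. PCs: A@1 B@0 C@0
Step 2: thread B executes B1 (x = x + 3). Shared: x=1 y=3 z=2. PCs: A@1 B@1 C@0
Step 3: thread C executes C1 (x = x * 3). Shared: x=3 y=3 z=2. PCs: A@1 B@1 C@1
Step 4: thread C executes C2 (x = x - 2). Shared: x=1 y=3 z=2. PCs: A@1 B@1 C@2

Answer: x=1 y=3 z=2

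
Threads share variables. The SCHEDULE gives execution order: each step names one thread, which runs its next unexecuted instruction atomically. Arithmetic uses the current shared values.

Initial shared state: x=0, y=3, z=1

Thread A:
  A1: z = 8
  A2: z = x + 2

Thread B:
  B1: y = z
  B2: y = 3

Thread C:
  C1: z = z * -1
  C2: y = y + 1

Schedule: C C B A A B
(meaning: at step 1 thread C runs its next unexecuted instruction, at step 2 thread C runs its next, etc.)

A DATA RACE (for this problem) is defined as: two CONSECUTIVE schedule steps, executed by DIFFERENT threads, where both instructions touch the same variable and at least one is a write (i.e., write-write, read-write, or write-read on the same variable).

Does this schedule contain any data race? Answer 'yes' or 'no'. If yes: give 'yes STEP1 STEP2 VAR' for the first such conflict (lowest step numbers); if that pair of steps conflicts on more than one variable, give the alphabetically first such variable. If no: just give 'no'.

Steps 1,2: same thread (C). No race.
Steps 2,3: C(y = y + 1) vs B(y = z). RACE on y (W-W).
Steps 3,4: B(y = z) vs A(z = 8). RACE on z (R-W).
Steps 4,5: same thread (A). No race.
Steps 5,6: A(r=x,w=z) vs B(r=-,w=y). No conflict.
First conflict at steps 2,3.

Answer: yes 2 3 y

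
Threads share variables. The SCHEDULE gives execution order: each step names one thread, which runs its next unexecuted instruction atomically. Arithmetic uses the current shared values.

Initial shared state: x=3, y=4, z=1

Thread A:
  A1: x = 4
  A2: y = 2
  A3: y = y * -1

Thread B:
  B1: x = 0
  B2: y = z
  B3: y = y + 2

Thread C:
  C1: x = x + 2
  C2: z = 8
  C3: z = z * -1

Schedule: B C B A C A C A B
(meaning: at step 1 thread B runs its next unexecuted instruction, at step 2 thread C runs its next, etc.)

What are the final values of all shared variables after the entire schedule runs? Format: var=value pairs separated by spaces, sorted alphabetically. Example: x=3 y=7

Step 1: thread B executes B1 (x = 0). Shared: x=0 y=4 z=1. PCs: A@0 B@1 C@0
Step 2: thread C executes C1 (x = x + 2). Shared: x=2 y=4 z=1. PCs: A@0 B@1 C@1
Step 3: thread B executes B2 (y = z). Shared: x=2 y=1 z=1. PCs: A@0 B@2 C@1
Step 4: thread A executes A1 (x = 4). Shared: x=4 y=1 z=1. PCs: A@1 B@2 C@1
Step 5: thread C executes C2 (z = 8). Shared: x=4 y=1 z=8. PCs: A@1 B@2 C@2
Step 6: thread A executes A2 (y = 2). Shared: x=4 y=2 z=8. PCs: A@2 B@2 C@2
Step 7: thread C executes C3 (z = z * -1). Shared: x=4 y=2 z=-8. PCs: A@2 B@2 C@3
Step 8: thread A executes A3 (y = y * -1). Shared: x=4 y=-2 z=-8. PCs: A@3 B@2 C@3
Step 9: thread B executes B3 (y = y + 2). Shared: x=4 y=0 z=-8. PCs: A@3 B@3 C@3

Answer: x=4 y=0 z=-8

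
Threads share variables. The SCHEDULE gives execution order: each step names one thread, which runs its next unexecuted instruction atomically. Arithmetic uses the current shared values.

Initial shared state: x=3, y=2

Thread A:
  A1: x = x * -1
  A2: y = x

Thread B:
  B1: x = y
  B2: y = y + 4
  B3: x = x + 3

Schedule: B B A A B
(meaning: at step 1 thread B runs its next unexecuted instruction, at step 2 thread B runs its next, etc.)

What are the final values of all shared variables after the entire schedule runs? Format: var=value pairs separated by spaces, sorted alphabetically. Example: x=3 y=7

Step 1: thread B executes B1 (x = y). Shared: x=2 y=2. PCs: A@0 B@1
Step 2: thread B executes B2 (y = y + 4). Shared: x=2 y=6. PCs: A@0 B@2
Step 3: thread A executes A1 (x = x * -1). Shared: x=-2 y=6. PCs: A@1 B@2
Step 4: thread A executes A2 (y = x). Shared: x=-2 y=-2. PCs: A@2 B@2
Step 5: thread B executes B3 (x = x + 3). Shared: x=1 y=-2. PCs: A@2 B@3

Answer: x=1 y=-2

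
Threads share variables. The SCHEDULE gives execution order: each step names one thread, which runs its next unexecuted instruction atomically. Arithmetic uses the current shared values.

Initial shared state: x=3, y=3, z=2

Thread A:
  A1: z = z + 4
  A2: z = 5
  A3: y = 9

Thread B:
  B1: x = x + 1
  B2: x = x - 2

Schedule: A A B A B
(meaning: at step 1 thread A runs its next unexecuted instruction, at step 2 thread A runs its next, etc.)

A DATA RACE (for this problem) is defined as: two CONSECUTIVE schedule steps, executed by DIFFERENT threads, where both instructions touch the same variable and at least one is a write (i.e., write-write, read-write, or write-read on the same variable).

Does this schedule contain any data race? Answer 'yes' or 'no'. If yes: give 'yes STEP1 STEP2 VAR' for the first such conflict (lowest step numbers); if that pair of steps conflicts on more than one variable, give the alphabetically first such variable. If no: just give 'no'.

Steps 1,2: same thread (A). No race.
Steps 2,3: A(r=-,w=z) vs B(r=x,w=x). No conflict.
Steps 3,4: B(r=x,w=x) vs A(r=-,w=y). No conflict.
Steps 4,5: A(r=-,w=y) vs B(r=x,w=x). No conflict.

Answer: no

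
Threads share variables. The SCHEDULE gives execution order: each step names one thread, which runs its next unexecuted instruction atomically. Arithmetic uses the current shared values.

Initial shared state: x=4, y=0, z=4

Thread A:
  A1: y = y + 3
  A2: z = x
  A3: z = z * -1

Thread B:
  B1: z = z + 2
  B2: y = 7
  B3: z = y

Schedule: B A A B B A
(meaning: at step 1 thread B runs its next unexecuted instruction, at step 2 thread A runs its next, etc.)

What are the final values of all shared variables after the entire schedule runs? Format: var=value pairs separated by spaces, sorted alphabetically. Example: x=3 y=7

Step 1: thread B executes B1 (z = z + 2). Shared: x=4 y=0 z=6. PCs: A@0 B@1
Step 2: thread A executes A1 (y = y + 3). Shared: x=4 y=3 z=6. PCs: A@1 B@1
Step 3: thread A executes A2 (z = x). Shared: x=4 y=3 z=4. PCs: A@2 B@1
Step 4: thread B executes B2 (y = 7). Shared: x=4 y=7 z=4. PCs: A@2 B@2
Step 5: thread B executes B3 (z = y). Shared: x=4 y=7 z=7. PCs: A@2 B@3
Step 6: thread A executes A3 (z = z * -1). Shared: x=4 y=7 z=-7. PCs: A@3 B@3

Answer: x=4 y=7 z=-7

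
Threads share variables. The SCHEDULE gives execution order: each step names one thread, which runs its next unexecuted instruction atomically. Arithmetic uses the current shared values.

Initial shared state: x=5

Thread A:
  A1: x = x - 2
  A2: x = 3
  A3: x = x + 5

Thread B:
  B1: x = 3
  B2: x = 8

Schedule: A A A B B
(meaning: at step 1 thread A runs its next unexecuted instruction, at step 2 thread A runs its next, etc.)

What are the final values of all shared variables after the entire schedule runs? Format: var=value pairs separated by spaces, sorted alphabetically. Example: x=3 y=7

Step 1: thread A executes A1 (x = x - 2). Shared: x=3. PCs: A@1 B@0
Step 2: thread A executes A2 (x = 3). Shared: x=3. PCs: A@2 B@0
Step 3: thread A executes A3 (x = x + 5). Shared: x=8. PCs: A@3 B@0
Step 4: thread B executes B1 (x = 3). Shared: x=3. PCs: A@3 B@1
Step 5: thread B executes B2 (x = 8). Shared: x=8. PCs: A@3 B@2

Answer: x=8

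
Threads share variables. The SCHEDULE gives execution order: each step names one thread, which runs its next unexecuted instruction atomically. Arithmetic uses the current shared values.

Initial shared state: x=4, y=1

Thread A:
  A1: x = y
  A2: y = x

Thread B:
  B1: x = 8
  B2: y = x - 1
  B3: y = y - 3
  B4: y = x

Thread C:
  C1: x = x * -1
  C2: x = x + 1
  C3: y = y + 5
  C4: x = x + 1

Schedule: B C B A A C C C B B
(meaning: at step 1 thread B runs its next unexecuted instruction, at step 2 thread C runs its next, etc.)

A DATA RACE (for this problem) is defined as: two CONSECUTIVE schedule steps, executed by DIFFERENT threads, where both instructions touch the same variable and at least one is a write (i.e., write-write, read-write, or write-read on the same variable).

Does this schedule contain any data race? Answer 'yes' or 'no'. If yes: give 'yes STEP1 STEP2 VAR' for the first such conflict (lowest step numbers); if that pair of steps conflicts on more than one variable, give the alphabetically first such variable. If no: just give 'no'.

Steps 1,2: B(x = 8) vs C(x = x * -1). RACE on x (W-W).
Steps 2,3: C(x = x * -1) vs B(y = x - 1). RACE on x (W-R).
Steps 3,4: B(y = x - 1) vs A(x = y). RACE on x (R-W), y (W-R). Multiple vars; alphabetically first is x.
Steps 4,5: same thread (A). No race.
Steps 5,6: A(y = x) vs C(x = x + 1). RACE on x (R-W).
Steps 6,7: same thread (C). No race.
Steps 7,8: same thread (C). No race.
Steps 8,9: C(r=x,w=x) vs B(r=y,w=y). No conflict.
Steps 9,10: same thread (B). No race.
First conflict at steps 1,2.

Answer: yes 1 2 x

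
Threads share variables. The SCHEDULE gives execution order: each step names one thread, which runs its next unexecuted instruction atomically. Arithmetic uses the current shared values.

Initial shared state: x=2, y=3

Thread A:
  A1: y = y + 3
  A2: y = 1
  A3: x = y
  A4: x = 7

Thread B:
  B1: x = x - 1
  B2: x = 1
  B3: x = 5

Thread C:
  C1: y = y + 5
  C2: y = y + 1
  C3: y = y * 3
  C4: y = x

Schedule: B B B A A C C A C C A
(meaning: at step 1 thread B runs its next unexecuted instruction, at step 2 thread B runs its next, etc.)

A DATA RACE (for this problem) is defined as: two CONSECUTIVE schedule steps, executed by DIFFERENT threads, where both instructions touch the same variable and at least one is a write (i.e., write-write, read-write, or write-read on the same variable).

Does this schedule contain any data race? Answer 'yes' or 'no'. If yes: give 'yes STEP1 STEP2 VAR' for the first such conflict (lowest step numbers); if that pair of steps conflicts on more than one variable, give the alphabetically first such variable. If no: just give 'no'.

Answer: yes 5 6 y

Derivation:
Steps 1,2: same thread (B). No race.
Steps 2,3: same thread (B). No race.
Steps 3,4: B(r=-,w=x) vs A(r=y,w=y). No conflict.
Steps 4,5: same thread (A). No race.
Steps 5,6: A(y = 1) vs C(y = y + 5). RACE on y (W-W).
Steps 6,7: same thread (C). No race.
Steps 7,8: C(y = y + 1) vs A(x = y). RACE on y (W-R).
Steps 8,9: A(x = y) vs C(y = y * 3). RACE on y (R-W).
Steps 9,10: same thread (C). No race.
Steps 10,11: C(y = x) vs A(x = 7). RACE on x (R-W).
First conflict at steps 5,6.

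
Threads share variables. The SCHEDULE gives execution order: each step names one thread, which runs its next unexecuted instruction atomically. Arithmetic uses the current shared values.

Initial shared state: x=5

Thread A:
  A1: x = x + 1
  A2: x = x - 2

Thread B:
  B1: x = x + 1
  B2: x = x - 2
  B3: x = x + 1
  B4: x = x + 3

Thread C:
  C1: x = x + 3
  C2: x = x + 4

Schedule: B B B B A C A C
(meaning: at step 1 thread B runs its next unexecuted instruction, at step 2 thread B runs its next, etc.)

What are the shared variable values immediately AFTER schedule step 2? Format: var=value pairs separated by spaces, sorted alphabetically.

Answer: x=4

Derivation:
Step 1: thread B executes B1 (x = x + 1). Shared: x=6. PCs: A@0 B@1 C@0
Step 2: thread B executes B2 (x = x - 2). Shared: x=4. PCs: A@0 B@2 C@0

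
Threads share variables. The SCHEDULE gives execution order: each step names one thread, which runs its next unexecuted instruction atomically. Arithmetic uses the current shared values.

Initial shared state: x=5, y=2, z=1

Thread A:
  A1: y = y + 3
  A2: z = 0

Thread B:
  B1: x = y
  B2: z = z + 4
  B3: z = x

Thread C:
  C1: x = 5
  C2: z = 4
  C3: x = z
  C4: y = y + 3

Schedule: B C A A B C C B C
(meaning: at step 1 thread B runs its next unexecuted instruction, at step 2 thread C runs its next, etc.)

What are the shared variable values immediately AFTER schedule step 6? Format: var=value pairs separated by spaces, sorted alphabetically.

Step 1: thread B executes B1 (x = y). Shared: x=2 y=2 z=1. PCs: A@0 B@1 C@0
Step 2: thread C executes C1 (x = 5). Shared: x=5 y=2 z=1. PCs: A@0 B@1 C@1
Step 3: thread A executes A1 (y = y + 3). Shared: x=5 y=5 z=1. PCs: A@1 B@1 C@1
Step 4: thread A executes A2 (z = 0). Shared: x=5 y=5 z=0. PCs: A@2 B@1 C@1
Step 5: thread B executes B2 (z = z + 4). Shared: x=5 y=5 z=4. PCs: A@2 B@2 C@1
Step 6: thread C executes C2 (z = 4). Shared: x=5 y=5 z=4. PCs: A@2 B@2 C@2

Answer: x=5 y=5 z=4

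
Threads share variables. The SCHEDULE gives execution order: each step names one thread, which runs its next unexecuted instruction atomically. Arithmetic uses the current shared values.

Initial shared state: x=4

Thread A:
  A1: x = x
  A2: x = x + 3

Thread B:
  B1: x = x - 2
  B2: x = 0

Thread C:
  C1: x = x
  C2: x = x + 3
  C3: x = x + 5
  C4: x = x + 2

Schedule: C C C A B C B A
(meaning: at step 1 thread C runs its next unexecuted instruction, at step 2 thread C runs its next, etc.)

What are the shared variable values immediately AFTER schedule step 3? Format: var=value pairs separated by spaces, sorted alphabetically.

Answer: x=12

Derivation:
Step 1: thread C executes C1 (x = x). Shared: x=4. PCs: A@0 B@0 C@1
Step 2: thread C executes C2 (x = x + 3). Shared: x=7. PCs: A@0 B@0 C@2
Step 3: thread C executes C3 (x = x + 5). Shared: x=12. PCs: A@0 B@0 C@3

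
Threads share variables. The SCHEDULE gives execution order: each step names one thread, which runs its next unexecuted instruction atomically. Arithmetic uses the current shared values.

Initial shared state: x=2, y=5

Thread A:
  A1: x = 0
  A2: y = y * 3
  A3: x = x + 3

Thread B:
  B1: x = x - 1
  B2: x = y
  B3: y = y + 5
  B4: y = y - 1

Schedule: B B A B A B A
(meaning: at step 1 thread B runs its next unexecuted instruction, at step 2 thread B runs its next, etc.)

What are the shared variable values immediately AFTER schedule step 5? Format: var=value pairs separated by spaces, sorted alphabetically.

Answer: x=0 y=30

Derivation:
Step 1: thread B executes B1 (x = x - 1). Shared: x=1 y=5. PCs: A@0 B@1
Step 2: thread B executes B2 (x = y). Shared: x=5 y=5. PCs: A@0 B@2
Step 3: thread A executes A1 (x = 0). Shared: x=0 y=5. PCs: A@1 B@2
Step 4: thread B executes B3 (y = y + 5). Shared: x=0 y=10. PCs: A@1 B@3
Step 5: thread A executes A2 (y = y * 3). Shared: x=0 y=30. PCs: A@2 B@3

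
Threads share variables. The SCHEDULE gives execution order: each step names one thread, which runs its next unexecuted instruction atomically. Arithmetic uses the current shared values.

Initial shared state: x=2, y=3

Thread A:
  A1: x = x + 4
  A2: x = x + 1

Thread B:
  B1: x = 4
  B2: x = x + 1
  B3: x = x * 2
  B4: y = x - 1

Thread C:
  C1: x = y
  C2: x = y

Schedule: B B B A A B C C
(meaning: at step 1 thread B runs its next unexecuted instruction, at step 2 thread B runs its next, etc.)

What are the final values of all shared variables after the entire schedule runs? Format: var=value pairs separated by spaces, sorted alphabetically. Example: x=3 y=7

Answer: x=14 y=14

Derivation:
Step 1: thread B executes B1 (x = 4). Shared: x=4 y=3. PCs: A@0 B@1 C@0
Step 2: thread B executes B2 (x = x + 1). Shared: x=5 y=3. PCs: A@0 B@2 C@0
Step 3: thread B executes B3 (x = x * 2). Shared: x=10 y=3. PCs: A@0 B@3 C@0
Step 4: thread A executes A1 (x = x + 4). Shared: x=14 y=3. PCs: A@1 B@3 C@0
Step 5: thread A executes A2 (x = x + 1). Shared: x=15 y=3. PCs: A@2 B@3 C@0
Step 6: thread B executes B4 (y = x - 1). Shared: x=15 y=14. PCs: A@2 B@4 C@0
Step 7: thread C executes C1 (x = y). Shared: x=14 y=14. PCs: A@2 B@4 C@1
Step 8: thread C executes C2 (x = y). Shared: x=14 y=14. PCs: A@2 B@4 C@2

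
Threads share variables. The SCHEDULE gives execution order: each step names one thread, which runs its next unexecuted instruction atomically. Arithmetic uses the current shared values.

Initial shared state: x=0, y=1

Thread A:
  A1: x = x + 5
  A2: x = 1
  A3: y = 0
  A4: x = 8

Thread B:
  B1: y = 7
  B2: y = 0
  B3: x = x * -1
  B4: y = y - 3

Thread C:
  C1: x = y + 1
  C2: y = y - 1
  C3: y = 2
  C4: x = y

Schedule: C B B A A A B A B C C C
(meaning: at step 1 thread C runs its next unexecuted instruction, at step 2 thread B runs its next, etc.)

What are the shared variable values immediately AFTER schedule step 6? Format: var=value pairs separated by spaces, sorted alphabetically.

Answer: x=1 y=0

Derivation:
Step 1: thread C executes C1 (x = y + 1). Shared: x=2 y=1. PCs: A@0 B@0 C@1
Step 2: thread B executes B1 (y = 7). Shared: x=2 y=7. PCs: A@0 B@1 C@1
Step 3: thread B executes B2 (y = 0). Shared: x=2 y=0. PCs: A@0 B@2 C@1
Step 4: thread A executes A1 (x = x + 5). Shared: x=7 y=0. PCs: A@1 B@2 C@1
Step 5: thread A executes A2 (x = 1). Shared: x=1 y=0. PCs: A@2 B@2 C@1
Step 6: thread A executes A3 (y = 0). Shared: x=1 y=0. PCs: A@3 B@2 C@1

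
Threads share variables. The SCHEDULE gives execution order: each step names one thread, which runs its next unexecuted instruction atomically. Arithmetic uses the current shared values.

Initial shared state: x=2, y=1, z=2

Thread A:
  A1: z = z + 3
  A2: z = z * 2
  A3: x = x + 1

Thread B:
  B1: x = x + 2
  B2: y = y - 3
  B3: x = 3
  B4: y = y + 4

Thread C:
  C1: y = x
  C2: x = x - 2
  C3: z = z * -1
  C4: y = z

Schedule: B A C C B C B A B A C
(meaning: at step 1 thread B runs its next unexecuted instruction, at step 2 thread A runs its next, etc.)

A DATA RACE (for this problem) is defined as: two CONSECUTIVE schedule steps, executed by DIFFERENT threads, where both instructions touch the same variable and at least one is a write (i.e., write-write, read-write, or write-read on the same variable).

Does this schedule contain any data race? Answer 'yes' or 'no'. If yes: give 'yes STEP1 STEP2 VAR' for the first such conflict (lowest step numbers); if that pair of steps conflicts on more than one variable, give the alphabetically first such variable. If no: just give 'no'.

Answer: no

Derivation:
Steps 1,2: B(r=x,w=x) vs A(r=z,w=z). No conflict.
Steps 2,3: A(r=z,w=z) vs C(r=x,w=y). No conflict.
Steps 3,4: same thread (C). No race.
Steps 4,5: C(r=x,w=x) vs B(r=y,w=y). No conflict.
Steps 5,6: B(r=y,w=y) vs C(r=z,w=z). No conflict.
Steps 6,7: C(r=z,w=z) vs B(r=-,w=x). No conflict.
Steps 7,8: B(r=-,w=x) vs A(r=z,w=z). No conflict.
Steps 8,9: A(r=z,w=z) vs B(r=y,w=y). No conflict.
Steps 9,10: B(r=y,w=y) vs A(r=x,w=x). No conflict.
Steps 10,11: A(r=x,w=x) vs C(r=z,w=y). No conflict.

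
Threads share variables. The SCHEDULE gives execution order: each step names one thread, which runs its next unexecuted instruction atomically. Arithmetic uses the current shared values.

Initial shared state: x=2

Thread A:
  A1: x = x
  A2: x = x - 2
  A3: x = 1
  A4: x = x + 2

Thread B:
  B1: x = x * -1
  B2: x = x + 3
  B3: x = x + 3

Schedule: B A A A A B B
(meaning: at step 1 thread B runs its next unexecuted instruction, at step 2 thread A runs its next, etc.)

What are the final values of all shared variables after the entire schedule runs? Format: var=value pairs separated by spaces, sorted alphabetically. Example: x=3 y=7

Step 1: thread B executes B1 (x = x * -1). Shared: x=-2. PCs: A@0 B@1
Step 2: thread A executes A1 (x = x). Shared: x=-2. PCs: A@1 B@1
Step 3: thread A executes A2 (x = x - 2). Shared: x=-4. PCs: A@2 B@1
Step 4: thread A executes A3 (x = 1). Shared: x=1. PCs: A@3 B@1
Step 5: thread A executes A4 (x = x + 2). Shared: x=3. PCs: A@4 B@1
Step 6: thread B executes B2 (x = x + 3). Shared: x=6. PCs: A@4 B@2
Step 7: thread B executes B3 (x = x + 3). Shared: x=9. PCs: A@4 B@3

Answer: x=9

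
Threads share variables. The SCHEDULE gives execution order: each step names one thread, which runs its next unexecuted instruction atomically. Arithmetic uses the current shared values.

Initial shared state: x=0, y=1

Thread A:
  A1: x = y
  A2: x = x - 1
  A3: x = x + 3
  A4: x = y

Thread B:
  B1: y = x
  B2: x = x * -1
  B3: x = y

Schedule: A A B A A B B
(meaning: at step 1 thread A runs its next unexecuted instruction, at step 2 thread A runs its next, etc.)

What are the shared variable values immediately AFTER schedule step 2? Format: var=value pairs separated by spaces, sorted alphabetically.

Answer: x=0 y=1

Derivation:
Step 1: thread A executes A1 (x = y). Shared: x=1 y=1. PCs: A@1 B@0
Step 2: thread A executes A2 (x = x - 1). Shared: x=0 y=1. PCs: A@2 B@0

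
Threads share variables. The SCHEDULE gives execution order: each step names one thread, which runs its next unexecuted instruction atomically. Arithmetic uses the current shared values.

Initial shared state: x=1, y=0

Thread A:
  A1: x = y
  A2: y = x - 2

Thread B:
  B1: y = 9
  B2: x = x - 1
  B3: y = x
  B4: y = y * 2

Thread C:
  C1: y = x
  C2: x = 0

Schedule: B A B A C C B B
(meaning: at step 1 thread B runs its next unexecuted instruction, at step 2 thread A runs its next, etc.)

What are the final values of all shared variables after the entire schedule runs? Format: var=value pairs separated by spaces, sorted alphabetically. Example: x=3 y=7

Answer: x=0 y=0

Derivation:
Step 1: thread B executes B1 (y = 9). Shared: x=1 y=9. PCs: A@0 B@1 C@0
Step 2: thread A executes A1 (x = y). Shared: x=9 y=9. PCs: A@1 B@1 C@0
Step 3: thread B executes B2 (x = x - 1). Shared: x=8 y=9. PCs: A@1 B@2 C@0
Step 4: thread A executes A2 (y = x - 2). Shared: x=8 y=6. PCs: A@2 B@2 C@0
Step 5: thread C executes C1 (y = x). Shared: x=8 y=8. PCs: A@2 B@2 C@1
Step 6: thread C executes C2 (x = 0). Shared: x=0 y=8. PCs: A@2 B@2 C@2
Step 7: thread B executes B3 (y = x). Shared: x=0 y=0. PCs: A@2 B@3 C@2
Step 8: thread B executes B4 (y = y * 2). Shared: x=0 y=0. PCs: A@2 B@4 C@2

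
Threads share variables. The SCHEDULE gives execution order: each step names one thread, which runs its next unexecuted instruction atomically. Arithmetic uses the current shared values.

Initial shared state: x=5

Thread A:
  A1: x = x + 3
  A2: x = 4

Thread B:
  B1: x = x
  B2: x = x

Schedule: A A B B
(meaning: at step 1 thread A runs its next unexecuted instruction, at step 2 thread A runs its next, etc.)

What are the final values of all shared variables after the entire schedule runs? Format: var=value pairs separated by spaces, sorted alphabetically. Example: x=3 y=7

Answer: x=4

Derivation:
Step 1: thread A executes A1 (x = x + 3). Shared: x=8. PCs: A@1 B@0
Step 2: thread A executes A2 (x = 4). Shared: x=4. PCs: A@2 B@0
Step 3: thread B executes B1 (x = x). Shared: x=4. PCs: A@2 B@1
Step 4: thread B executes B2 (x = x). Shared: x=4. PCs: A@2 B@2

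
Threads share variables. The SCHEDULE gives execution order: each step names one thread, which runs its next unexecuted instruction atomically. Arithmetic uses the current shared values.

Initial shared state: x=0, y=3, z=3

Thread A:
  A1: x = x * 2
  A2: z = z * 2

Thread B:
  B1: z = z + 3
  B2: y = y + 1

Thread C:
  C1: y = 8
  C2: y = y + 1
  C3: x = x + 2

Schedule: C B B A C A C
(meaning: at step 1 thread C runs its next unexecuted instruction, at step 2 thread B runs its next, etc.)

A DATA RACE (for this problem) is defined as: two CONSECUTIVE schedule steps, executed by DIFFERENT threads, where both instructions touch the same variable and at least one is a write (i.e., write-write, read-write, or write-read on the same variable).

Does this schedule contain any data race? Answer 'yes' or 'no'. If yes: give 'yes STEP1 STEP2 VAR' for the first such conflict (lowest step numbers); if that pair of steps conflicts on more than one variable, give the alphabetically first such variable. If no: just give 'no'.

Answer: no

Derivation:
Steps 1,2: C(r=-,w=y) vs B(r=z,w=z). No conflict.
Steps 2,3: same thread (B). No race.
Steps 3,4: B(r=y,w=y) vs A(r=x,w=x). No conflict.
Steps 4,5: A(r=x,w=x) vs C(r=y,w=y). No conflict.
Steps 5,6: C(r=y,w=y) vs A(r=z,w=z). No conflict.
Steps 6,7: A(r=z,w=z) vs C(r=x,w=x). No conflict.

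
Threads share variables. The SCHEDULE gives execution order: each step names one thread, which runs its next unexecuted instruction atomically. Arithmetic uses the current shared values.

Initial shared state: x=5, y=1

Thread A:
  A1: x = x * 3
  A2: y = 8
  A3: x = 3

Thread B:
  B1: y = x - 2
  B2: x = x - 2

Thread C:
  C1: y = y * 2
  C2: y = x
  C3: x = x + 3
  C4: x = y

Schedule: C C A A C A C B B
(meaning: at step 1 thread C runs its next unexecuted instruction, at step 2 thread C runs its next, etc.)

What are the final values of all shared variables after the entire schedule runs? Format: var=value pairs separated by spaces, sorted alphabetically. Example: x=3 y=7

Step 1: thread C executes C1 (y = y * 2). Shared: x=5 y=2. PCs: A@0 B@0 C@1
Step 2: thread C executes C2 (y = x). Shared: x=5 y=5. PCs: A@0 B@0 C@2
Step 3: thread A executes A1 (x = x * 3). Shared: x=15 y=5. PCs: A@1 B@0 C@2
Step 4: thread A executes A2 (y = 8). Shared: x=15 y=8. PCs: A@2 B@0 C@2
Step 5: thread C executes C3 (x = x + 3). Shared: x=18 y=8. PCs: A@2 B@0 C@3
Step 6: thread A executes A3 (x = 3). Shared: x=3 y=8. PCs: A@3 B@0 C@3
Step 7: thread C executes C4 (x = y). Shared: x=8 y=8. PCs: A@3 B@0 C@4
Step 8: thread B executes B1 (y = x - 2). Shared: x=8 y=6. PCs: A@3 B@1 C@4
Step 9: thread B executes B2 (x = x - 2). Shared: x=6 y=6. PCs: A@3 B@2 C@4

Answer: x=6 y=6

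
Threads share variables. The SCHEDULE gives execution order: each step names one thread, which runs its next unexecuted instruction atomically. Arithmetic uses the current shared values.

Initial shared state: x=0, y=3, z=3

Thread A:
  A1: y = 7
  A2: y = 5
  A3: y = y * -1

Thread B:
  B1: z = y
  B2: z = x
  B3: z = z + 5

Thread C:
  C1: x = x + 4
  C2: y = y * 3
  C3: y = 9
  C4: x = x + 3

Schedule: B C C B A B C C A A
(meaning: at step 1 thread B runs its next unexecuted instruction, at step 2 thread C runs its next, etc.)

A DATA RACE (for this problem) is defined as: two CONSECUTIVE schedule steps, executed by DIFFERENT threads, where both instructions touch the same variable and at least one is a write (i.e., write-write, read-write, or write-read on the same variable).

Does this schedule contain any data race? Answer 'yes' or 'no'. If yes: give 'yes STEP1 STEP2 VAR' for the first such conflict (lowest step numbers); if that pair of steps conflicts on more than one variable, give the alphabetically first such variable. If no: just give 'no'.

Answer: no

Derivation:
Steps 1,2: B(r=y,w=z) vs C(r=x,w=x). No conflict.
Steps 2,3: same thread (C). No race.
Steps 3,4: C(r=y,w=y) vs B(r=x,w=z). No conflict.
Steps 4,5: B(r=x,w=z) vs A(r=-,w=y). No conflict.
Steps 5,6: A(r=-,w=y) vs B(r=z,w=z). No conflict.
Steps 6,7: B(r=z,w=z) vs C(r=-,w=y). No conflict.
Steps 7,8: same thread (C). No race.
Steps 8,9: C(r=x,w=x) vs A(r=-,w=y). No conflict.
Steps 9,10: same thread (A). No race.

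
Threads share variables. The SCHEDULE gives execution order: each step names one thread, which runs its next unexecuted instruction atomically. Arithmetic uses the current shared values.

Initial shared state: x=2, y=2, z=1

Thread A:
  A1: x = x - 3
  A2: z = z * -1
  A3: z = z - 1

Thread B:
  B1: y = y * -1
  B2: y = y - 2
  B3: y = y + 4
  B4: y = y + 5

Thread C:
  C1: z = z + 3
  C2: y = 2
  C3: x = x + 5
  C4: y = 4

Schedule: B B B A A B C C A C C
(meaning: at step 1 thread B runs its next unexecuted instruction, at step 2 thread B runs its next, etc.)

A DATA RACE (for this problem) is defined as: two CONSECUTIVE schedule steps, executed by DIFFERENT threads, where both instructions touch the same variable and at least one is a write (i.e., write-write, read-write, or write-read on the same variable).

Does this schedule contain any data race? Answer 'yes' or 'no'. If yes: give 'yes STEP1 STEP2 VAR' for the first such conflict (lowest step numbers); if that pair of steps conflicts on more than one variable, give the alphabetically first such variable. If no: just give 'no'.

Steps 1,2: same thread (B). No race.
Steps 2,3: same thread (B). No race.
Steps 3,4: B(r=y,w=y) vs A(r=x,w=x). No conflict.
Steps 4,5: same thread (A). No race.
Steps 5,6: A(r=z,w=z) vs B(r=y,w=y). No conflict.
Steps 6,7: B(r=y,w=y) vs C(r=z,w=z). No conflict.
Steps 7,8: same thread (C). No race.
Steps 8,9: C(r=-,w=y) vs A(r=z,w=z). No conflict.
Steps 9,10: A(r=z,w=z) vs C(r=x,w=x). No conflict.
Steps 10,11: same thread (C). No race.

Answer: no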